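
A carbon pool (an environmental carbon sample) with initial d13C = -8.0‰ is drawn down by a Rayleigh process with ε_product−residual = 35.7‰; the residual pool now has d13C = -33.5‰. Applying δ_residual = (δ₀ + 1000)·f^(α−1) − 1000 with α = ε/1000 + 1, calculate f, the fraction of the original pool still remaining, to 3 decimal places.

0.482

α − 1 = ε/1000 = 0.0357
(δ_res + 1000)/(δ₀ + 1000) = (-33.5 + 1000)/(-8.0 + 1000) = 966.5/992.0 = 0.974294
f = 0.974294^(1/0.0357) = exp(ln(0.974294)/0.0357) = exp(-0.02604/0.0357)
f = exp(-0.7295) = 0.4822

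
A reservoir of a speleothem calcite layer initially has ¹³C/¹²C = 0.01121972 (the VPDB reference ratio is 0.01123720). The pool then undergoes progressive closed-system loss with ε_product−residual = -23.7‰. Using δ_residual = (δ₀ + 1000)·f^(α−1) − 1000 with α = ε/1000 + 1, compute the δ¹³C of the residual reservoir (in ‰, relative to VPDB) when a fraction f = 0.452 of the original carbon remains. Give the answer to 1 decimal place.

17.4‰

δ₀ = (0.01121972/0.01123720 − 1)×1000 = (0.998444 − 1)×1000 = -1.556‰
α − 1 = ε/1000 = -0.0237
f^(α−1) = 0.452^(-0.0237) = 1.018998
δ_res = (-1.556 + 1000) × 1.018998 − 1000 = 1017.413 − 1000 = 17.41‰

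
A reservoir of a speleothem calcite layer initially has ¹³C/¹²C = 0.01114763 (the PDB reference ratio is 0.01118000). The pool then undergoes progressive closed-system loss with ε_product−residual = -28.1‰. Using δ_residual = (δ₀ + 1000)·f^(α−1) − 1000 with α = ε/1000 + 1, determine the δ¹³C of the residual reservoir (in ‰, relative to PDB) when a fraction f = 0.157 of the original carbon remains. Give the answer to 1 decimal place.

50.4‰

δ₀ = (0.01114763/0.01118000 − 1)×1000 = (0.997105 − 1)×1000 = -2.895‰
α − 1 = ε/1000 = -0.0281
f^(α−1) = 0.157^(-0.0281) = 1.053405
δ_res = (-2.895 + 1000) × 1.053405 − 1000 = 1050.355 − 1000 = 50.35‰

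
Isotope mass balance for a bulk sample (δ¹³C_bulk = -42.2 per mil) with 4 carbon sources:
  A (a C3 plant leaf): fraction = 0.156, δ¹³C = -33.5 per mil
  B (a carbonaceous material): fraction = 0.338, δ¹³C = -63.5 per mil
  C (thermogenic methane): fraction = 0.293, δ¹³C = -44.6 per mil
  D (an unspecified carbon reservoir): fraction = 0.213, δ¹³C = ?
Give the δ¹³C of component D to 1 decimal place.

-11.5 per mil

Isotope mass balance: δ_bulk = Σ fᵢ·δᵢ.
-42.2 = 0.156×(-33.5) + 0.338×(-63.5) + 0.293×(-44.6) + 0.213×δ_D
0.213·δ_D = -42.2 − (-39.757) = -2.443
δ_D = -2.443 / 0.213 = -11.47 per mil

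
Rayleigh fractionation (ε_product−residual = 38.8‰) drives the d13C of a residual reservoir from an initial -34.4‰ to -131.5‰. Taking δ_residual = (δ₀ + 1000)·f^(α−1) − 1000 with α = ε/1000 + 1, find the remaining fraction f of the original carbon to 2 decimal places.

α − 1 = ε/1000 = 0.0388
(δ_res + 1000)/(δ₀ + 1000) = (-131.5 + 1000)/(-34.4 + 1000) = 868.5/965.6 = 0.899441
f = 0.899441^(1/0.0388) = exp(ln(0.899441)/0.0388) = exp(-0.10598/0.0388)
f = exp(-2.7315) = 0.0651

0.07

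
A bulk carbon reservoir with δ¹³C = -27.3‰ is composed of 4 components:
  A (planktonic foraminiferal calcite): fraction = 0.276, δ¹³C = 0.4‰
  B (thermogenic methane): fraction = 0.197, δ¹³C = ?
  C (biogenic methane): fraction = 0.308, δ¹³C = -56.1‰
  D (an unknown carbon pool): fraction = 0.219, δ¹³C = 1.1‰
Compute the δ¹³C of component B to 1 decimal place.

-52.7‰

Isotope mass balance: δ_bulk = Σ fᵢ·δᵢ.
-27.3 = 0.276×(0.4) + 0.197×δ_B + 0.308×(-56.1) + 0.219×(1.1)
0.197·δ_B = -27.3 − (-16.928) = -10.372
δ_B = -10.372 / 0.197 = -52.65‰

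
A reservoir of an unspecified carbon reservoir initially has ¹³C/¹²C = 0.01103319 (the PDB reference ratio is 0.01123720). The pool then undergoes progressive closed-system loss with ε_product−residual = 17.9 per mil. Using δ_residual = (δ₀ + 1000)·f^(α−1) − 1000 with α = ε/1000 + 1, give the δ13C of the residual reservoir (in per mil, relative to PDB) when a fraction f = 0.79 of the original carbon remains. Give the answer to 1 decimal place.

δ₀ = (0.01103319/0.01123720 − 1)×1000 = (0.981845 − 1)×1000 = -18.155 per mil
α − 1 = ε/1000 = 0.0179
f^(α−1) = 0.79^(0.0179) = 0.995789
δ_res = (-18.155 + 1000) × 0.995789 − 1000 = 977.711 − 1000 = -22.29 per mil

-22.3 per mil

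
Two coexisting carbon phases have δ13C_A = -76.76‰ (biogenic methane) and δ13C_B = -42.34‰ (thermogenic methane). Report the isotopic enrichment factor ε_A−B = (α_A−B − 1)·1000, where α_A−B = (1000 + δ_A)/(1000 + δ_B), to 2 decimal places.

-35.94‰

α_A−B = (1000 + -76.76) / (1000 + -42.34) = 923.24 / 957.66 = 0.964058
ε_A−B = (0.964058 − 1) × 1000 = -35.942‰
(The approximation ε ≈ δ_A − δ_B would give -34.42‰.)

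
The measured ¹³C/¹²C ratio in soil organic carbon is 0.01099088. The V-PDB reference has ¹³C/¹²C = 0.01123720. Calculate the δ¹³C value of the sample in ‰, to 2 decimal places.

-21.92‰

δ¹³C = (R_sample / R_standard − 1) × 1000
R_sample / R_standard = 0.01099088 / 0.01123720 = 0.978080
δ¹³C = (0.978080 − 1) × 1000 = -21.920‰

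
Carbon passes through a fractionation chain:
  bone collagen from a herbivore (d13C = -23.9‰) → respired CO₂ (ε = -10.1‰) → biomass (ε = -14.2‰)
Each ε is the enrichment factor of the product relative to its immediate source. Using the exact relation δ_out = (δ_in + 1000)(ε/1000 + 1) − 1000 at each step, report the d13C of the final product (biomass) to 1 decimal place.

-47.5‰

step 1: δ = (-23.90 + 1000)·(-10.1/1000 + 1) − 1000 = -33.76‰
step 2: δ = (-33.76 + 1000)·(-14.2/1000 + 1) − 1000 = -47.48‰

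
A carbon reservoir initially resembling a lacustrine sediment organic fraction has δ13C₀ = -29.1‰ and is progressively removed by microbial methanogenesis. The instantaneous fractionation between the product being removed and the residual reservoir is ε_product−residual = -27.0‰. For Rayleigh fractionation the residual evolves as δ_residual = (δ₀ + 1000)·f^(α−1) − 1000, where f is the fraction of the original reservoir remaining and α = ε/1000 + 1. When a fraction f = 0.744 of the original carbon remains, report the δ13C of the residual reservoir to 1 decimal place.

-21.3‰

Rayleigh residual: δ_res = (δ₀ + 1000)·f^(α−1) − 1000
α = ε/1000 + 1 = 0.97300, so α − 1 = -0.02700
f^(α−1) = 0.744^(-0.02700) = 1.008016
δ_res = (-29.1 + 1000) × 1.008016 − 1000 = 978.683 − 1000 = -21.32‰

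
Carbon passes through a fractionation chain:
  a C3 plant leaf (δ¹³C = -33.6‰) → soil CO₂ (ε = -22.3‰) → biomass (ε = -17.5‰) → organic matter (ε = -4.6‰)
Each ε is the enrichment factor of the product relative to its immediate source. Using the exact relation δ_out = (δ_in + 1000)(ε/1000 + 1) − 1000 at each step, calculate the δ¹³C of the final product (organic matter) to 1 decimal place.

-76.0‰

step 1: δ = (-33.60 + 1000)·(-22.3/1000 + 1) − 1000 = -55.15‰
step 2: δ = (-55.15 + 1000)·(-17.5/1000 + 1) − 1000 = -71.69‰
step 3: δ = (-71.69 + 1000)·(-4.6/1000 + 1) − 1000 = -75.96‰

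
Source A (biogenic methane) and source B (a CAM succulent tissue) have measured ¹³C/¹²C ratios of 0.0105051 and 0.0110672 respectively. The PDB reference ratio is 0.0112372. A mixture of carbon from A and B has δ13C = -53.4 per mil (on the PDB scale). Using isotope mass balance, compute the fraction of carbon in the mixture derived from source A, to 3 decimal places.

δ_A = (0.0105051/0.0112372 − 1)×1000 = (0.934850 − 1)×1000 = -65.150 per mil
δ_B = (0.0110672/0.0112372 − 1)×1000 = (0.984872 − 1)×1000 = -15.128 per mil
f_A = (δ_mix − δ_B)/(δ_A − δ_B) = (-53.4 − (-15.128))/(-65.150 − (-15.128))
f_A = -38.272 / -50.021 = 0.7651

0.765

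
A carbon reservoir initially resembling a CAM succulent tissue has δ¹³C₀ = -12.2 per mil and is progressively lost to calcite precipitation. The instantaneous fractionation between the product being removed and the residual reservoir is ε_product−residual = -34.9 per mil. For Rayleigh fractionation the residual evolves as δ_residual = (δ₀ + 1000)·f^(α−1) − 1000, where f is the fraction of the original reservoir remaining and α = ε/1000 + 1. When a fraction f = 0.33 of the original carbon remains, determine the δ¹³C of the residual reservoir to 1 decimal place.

Rayleigh residual: δ_res = (δ₀ + 1000)·f^(α−1) − 1000
α = ε/1000 + 1 = 0.96510, so α − 1 = -0.03490
f^(α−1) = 0.33^(-0.03490) = 1.039451
δ_res = (-12.2 + 1000) × 1.039451 − 1000 = 1026.769 − 1000 = 26.77 per mil

26.8 per mil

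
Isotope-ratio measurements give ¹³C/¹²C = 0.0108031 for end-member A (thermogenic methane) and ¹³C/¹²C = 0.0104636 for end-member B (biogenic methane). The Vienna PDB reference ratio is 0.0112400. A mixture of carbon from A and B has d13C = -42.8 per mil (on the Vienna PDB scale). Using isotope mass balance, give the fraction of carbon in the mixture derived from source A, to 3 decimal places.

0.870

δ_A = (0.0108031/0.0112400 − 1)×1000 = (0.961130 − 1)×1000 = -38.870 per mil
δ_B = (0.0104636/0.0112400 − 1)×1000 = (0.930925 − 1)×1000 = -69.075 per mil
f_A = (δ_mix − δ_B)/(δ_A − δ_B) = (-42.8 − (-69.075))/(-38.870 − (-69.075))
f_A = 26.275 / 30.205 = 0.8699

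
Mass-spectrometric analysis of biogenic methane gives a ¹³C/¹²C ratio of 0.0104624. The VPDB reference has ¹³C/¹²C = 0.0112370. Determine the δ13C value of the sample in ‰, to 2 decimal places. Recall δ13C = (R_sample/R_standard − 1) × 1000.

-68.93‰

δ13C = (R_sample / R_standard − 1) × 1000
R_sample / R_standard = 0.0104624 / 0.0112370 = 0.931067
δ13C = (0.931067 − 1) × 1000 = -68.933‰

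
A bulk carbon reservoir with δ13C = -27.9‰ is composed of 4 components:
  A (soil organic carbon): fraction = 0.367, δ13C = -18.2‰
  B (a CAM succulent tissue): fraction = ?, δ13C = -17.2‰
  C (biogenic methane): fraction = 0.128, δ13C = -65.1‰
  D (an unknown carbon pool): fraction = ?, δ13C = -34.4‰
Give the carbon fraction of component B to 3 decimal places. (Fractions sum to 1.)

0.261

Let f_B and f_D be the unknown fractions; fractions sum to 1 so f_B + f_D = 0.505.
Mass balance: Σ fᵢ·δᵢ = δ_bulk ⇒ f_B·(-17.2) + f_D·(-34.4) = -27.9 − (-15.012) = -12.888
Substitute f_D = 0.505 − f_B:
f_B·(-17.2 − -34.4) = -12.888 − 0.505×(-34.4) = 4.484
f_B = 4.484 / 17.2 = 0.2607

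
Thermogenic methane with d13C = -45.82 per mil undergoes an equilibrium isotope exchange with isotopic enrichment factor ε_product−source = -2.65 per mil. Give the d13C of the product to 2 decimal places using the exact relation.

-48.35 per mil

Exactly, δ_product = (δ_source + 1000)·(ε/1000 + 1) − 1000.
δ_product = (-45.82 + 1000) × (-2.65/1000 + 1) − 1000
δ_product = -48.349 per mil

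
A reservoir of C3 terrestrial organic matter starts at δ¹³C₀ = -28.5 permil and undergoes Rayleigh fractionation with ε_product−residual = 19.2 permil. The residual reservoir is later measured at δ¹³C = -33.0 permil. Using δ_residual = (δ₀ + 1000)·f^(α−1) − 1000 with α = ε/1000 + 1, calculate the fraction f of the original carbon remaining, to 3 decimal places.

0.785

α − 1 = ε/1000 = 0.0192
(δ_res + 1000)/(δ₀ + 1000) = (-33.0 + 1000)/(-28.5 + 1000) = 967.0/971.5 = 0.995368
f = 0.995368^(1/0.0192) = exp(ln(0.995368)/0.0192) = exp(-0.00464/0.0192)
f = exp(-0.2418) = 0.7852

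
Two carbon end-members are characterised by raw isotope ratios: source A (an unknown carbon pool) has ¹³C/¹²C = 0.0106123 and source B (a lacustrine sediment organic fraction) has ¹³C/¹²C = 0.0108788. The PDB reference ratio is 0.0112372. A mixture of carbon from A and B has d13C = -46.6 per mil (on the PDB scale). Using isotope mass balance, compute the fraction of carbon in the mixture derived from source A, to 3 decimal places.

0.620

δ_A = (0.0106123/0.0112372 − 1)×1000 = (0.944390 − 1)×1000 = -55.610 per mil
δ_B = (0.0108788/0.0112372 − 1)×1000 = (0.968106 − 1)×1000 = -31.894 per mil
f_A = (δ_mix − δ_B)/(δ_A − δ_B) = (-46.6 − (-31.894))/(-55.610 − (-31.894))
f_A = -14.706 / -23.716 = 0.6201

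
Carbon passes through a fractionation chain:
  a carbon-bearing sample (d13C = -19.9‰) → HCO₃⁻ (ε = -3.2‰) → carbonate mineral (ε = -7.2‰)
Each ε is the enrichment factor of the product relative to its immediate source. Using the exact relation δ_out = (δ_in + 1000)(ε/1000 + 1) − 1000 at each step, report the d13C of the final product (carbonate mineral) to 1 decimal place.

step 1: δ = (-19.90 + 1000)·(-3.2/1000 + 1) − 1000 = -23.04‰
step 2: δ = (-23.04 + 1000)·(-7.2/1000 + 1) − 1000 = -30.07‰

-30.1‰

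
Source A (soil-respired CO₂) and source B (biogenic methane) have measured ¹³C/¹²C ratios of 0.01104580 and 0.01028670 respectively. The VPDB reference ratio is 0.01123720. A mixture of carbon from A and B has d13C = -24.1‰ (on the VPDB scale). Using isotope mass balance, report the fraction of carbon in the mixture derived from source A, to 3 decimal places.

0.895

δ_A = (0.01104580/0.01123720 − 1)×1000 = (0.982967 − 1)×1000 = -17.033‰
δ_B = (0.01028670/0.01123720 − 1)×1000 = (0.915415 − 1)×1000 = -84.585‰
f_A = (δ_mix − δ_B)/(δ_A − δ_B) = (-24.1 − (-84.585))/(-17.033 − (-84.585))
f_A = 60.485 / 67.552 = 0.8954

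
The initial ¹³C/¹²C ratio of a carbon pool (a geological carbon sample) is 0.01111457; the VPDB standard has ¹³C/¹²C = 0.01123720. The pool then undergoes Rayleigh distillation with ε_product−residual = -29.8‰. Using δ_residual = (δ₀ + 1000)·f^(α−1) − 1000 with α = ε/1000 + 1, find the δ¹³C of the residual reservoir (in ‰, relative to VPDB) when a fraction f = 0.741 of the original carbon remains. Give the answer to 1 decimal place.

-2.0‰

δ₀ = (0.01111457/0.01123720 − 1)×1000 = (0.989087 − 1)×1000 = -10.913‰
α − 1 = ε/1000 = -0.0298
f^(α−1) = 0.741^(-0.0298) = 1.008973
δ_res = (-10.913 + 1000) × 1.008973 − 1000 = 997.962 − 1000 = -2.04‰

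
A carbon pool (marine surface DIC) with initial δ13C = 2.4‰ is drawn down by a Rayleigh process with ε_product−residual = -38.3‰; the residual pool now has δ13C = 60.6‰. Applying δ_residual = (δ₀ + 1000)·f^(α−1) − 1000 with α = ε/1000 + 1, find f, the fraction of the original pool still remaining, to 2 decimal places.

0.23

α − 1 = ε/1000 = -0.0383
(δ_res + 1000)/(δ₀ + 1000) = (60.6 + 1000)/(2.4 + 1000) = 1060.6/1002.4 = 1.058061
f = 1.058061^(1/-0.0383) = exp(ln(1.058061)/-0.0383) = exp(0.05644/-0.0383)
f = exp(-1.4736) = 0.2291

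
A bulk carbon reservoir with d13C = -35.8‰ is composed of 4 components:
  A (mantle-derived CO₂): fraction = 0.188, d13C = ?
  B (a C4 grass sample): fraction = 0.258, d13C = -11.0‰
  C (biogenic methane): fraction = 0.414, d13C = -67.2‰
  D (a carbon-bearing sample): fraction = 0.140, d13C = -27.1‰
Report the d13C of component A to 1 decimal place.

Isotope mass balance: δ_bulk = Σ fᵢ·δᵢ.
-35.8 = 0.188×δ_A + 0.258×(-11.0) + 0.414×(-67.2) + 0.140×(-27.1)
0.188·δ_A = -35.8 − (-34.453) = -1.347
δ_A = -1.347 / 0.188 = -7.17‰

-7.2‰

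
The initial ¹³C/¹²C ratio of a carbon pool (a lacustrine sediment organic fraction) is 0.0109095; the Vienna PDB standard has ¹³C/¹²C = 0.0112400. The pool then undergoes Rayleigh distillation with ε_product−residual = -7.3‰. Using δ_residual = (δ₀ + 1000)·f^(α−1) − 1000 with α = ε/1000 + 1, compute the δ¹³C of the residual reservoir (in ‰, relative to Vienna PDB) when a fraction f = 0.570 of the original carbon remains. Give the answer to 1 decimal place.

-25.4‰

δ₀ = (0.0109095/0.0112400 − 1)×1000 = (0.970596 − 1)×1000 = -29.404‰
α − 1 = ε/1000 = -0.0073
f^(α−1) = 0.570^(-0.0073) = 1.004112
δ_res = (-29.404 + 1000) × 1.004112 − 1000 = 974.587 − 1000 = -25.41‰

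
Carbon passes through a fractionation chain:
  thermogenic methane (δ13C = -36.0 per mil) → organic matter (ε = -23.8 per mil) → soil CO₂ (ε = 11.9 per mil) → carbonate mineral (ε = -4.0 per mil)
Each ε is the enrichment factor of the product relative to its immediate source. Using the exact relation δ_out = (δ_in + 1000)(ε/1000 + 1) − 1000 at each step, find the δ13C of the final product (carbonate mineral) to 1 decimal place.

step 1: δ = (-36.00 + 1000)·(-23.8/1000 + 1) − 1000 = -58.94 per mil
step 2: δ = (-58.94 + 1000)·(11.9/1000 + 1) − 1000 = -47.74 per mil
step 3: δ = (-47.74 + 1000)·(-4.0/1000 + 1) − 1000 = -51.55 per mil

-51.6 per mil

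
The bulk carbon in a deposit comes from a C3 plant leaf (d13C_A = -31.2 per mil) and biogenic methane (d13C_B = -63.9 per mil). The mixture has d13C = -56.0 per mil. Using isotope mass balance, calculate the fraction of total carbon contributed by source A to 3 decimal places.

δ_mix = f_A·δ_A + (1 − f_A)·δ_B  ⇒  f_A = (δ_mix − δ_B)/(δ_A − δ_B)
f_A = (-56.0 − (-63.9)) / (-31.2 − (-63.9))
f_A = 7.9 / 32.7 = 0.2416

0.242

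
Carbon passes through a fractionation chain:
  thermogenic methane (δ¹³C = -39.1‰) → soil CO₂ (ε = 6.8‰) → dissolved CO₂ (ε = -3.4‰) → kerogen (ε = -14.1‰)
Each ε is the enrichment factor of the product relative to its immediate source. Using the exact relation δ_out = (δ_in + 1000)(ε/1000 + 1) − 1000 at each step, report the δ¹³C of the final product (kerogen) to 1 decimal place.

-49.4‰

step 1: δ = (-39.10 + 1000)·(6.8/1000 + 1) − 1000 = -32.57‰
step 2: δ = (-32.57 + 1000)·(-3.4/1000 + 1) − 1000 = -35.86‰
step 3: δ = (-35.86 + 1000)·(-14.1/1000 + 1) − 1000 = -49.45‰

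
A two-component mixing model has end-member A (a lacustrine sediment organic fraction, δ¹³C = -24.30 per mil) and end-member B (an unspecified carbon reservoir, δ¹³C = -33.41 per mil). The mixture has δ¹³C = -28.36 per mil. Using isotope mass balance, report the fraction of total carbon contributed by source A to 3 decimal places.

0.554

δ_mix = f_A·δ_A + (1 − f_A)·δ_B  ⇒  f_A = (δ_mix − δ_B)/(δ_A − δ_B)
f_A = (-28.36 − (-33.41)) / (-24.30 − (-33.41))
f_A = 5.05 / 9.11 = 0.5543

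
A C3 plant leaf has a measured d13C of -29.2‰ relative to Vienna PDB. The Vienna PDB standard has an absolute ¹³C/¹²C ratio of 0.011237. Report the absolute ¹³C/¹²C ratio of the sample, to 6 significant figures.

0.0109089

R_sample = R_standard × (d13C/1000 + 1)
R_sample = 0.011237 × (-29.2/1000 + 1) = 0.011237 × 0.970800
R_sample = 0.0109089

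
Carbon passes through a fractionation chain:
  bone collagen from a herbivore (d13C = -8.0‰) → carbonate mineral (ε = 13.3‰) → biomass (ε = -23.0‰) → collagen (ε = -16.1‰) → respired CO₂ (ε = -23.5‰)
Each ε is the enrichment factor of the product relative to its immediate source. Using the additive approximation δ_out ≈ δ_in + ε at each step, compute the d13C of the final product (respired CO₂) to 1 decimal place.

step 1: δ ≈ -8.0 + (13.3) = 5.3‰
step 2: δ ≈ 5.3 + (-23.0) = -17.7‰
step 3: δ ≈ -17.7 + (-16.1) = -33.8‰
step 4: δ ≈ -33.8 + (-23.5) = -57.3‰

-57.3‰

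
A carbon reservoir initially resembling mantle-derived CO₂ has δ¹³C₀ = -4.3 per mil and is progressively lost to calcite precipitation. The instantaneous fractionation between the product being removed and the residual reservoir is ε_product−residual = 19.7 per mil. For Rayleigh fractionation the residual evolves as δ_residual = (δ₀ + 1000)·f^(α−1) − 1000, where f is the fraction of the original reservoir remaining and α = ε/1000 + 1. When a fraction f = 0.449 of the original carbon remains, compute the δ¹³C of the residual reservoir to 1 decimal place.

Rayleigh residual: δ_res = (δ₀ + 1000)·f^(α−1) − 1000
α = ε/1000 + 1 = 1.01970, so α − 1 = 0.01970
f^(α−1) = 0.449^(0.01970) = 0.984349
δ_res = (-4.3 + 1000) × 0.984349 − 1000 = 980.117 − 1000 = -19.88 per mil

-19.9 per mil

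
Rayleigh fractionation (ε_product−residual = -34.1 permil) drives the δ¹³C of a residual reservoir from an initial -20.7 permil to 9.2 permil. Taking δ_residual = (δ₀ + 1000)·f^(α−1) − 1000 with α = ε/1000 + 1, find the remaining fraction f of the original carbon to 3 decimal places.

0.414

α − 1 = ε/1000 = -0.0341
(δ_res + 1000)/(δ₀ + 1000) = (9.2 + 1000)/(-20.7 + 1000) = 1009.2/979.3 = 1.030532
f = 1.030532^(1/-0.0341) = exp(ln(1.030532)/-0.0341) = exp(0.03008/-0.0341)
f = exp(-0.8820) = 0.4140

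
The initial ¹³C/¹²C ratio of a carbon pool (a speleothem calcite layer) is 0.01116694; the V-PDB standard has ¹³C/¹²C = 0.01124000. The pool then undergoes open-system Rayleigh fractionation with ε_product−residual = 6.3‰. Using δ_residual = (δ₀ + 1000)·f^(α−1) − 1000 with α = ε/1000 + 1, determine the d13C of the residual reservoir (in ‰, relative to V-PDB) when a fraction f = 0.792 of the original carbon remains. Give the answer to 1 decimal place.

δ₀ = (0.01116694/0.01124000 − 1)×1000 = (0.993500 − 1)×1000 = -6.500‰
α − 1 = ε/1000 = 0.0063
f^(α−1) = 0.792^(0.0063) = 0.998532
δ_res = (-6.500 + 1000) × 0.998532 − 1000 = 992.041 − 1000 = -7.96‰

-8.0‰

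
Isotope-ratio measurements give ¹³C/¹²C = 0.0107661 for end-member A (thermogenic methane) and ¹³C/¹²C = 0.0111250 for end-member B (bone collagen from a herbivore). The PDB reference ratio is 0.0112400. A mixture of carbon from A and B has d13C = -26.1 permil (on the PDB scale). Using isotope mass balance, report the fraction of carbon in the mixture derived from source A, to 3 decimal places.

0.497

δ_A = (0.0107661/0.0112400 − 1)×1000 = (0.957838 − 1)×1000 = -42.162 permil
δ_B = (0.0111250/0.0112400 − 1)×1000 = (0.989769 − 1)×1000 = -10.231 permil
f_A = (δ_mix − δ_B)/(δ_A − δ_B) = (-26.1 − (-10.231))/(-42.162 − (-10.231))
f_A = -15.869 / -31.931 = 0.4970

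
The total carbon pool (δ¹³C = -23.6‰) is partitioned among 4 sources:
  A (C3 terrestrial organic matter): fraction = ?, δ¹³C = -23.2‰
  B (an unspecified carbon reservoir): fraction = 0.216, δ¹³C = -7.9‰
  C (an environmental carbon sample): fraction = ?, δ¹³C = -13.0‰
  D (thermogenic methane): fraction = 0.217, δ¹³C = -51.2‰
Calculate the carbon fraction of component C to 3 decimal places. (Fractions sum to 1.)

0.232

Let f_C and f_A be the unknown fractions; fractions sum to 1 so f_C + f_A = 0.567.
Mass balance: Σ fᵢ·δᵢ = δ_bulk ⇒ f_C·(-13.0) + f_A·(-23.2) = -23.6 − (-12.817) = -10.783
Substitute f_A = 0.567 − f_C:
f_C·(-13.0 − -23.2) = -10.783 − 0.567×(-23.2) = 2.371
f_C = 2.371 / 10.2 = 0.2325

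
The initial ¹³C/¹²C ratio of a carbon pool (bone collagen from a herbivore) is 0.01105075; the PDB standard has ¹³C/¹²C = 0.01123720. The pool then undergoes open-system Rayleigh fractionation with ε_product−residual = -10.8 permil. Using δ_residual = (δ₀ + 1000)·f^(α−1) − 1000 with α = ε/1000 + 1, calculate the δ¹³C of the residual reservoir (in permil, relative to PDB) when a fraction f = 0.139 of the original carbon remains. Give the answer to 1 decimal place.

4.6 permil

δ₀ = (0.01105075/0.01123720 − 1)×1000 = (0.983408 − 1)×1000 = -16.592 permil
α − 1 = ε/1000 = -0.0108
f^(α−1) = 0.139^(-0.0108) = 1.021540
δ_res = (-16.592 + 1000) × 1.021540 − 1000 = 1004.591 − 1000 = 4.59 permil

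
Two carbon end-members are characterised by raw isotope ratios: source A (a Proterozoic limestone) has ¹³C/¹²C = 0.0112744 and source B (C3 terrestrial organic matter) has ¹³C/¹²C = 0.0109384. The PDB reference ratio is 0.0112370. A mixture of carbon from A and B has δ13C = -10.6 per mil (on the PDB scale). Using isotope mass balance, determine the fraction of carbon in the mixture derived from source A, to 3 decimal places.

0.534

δ_A = (0.0112744/0.0112370 − 1)×1000 = (1.003328 − 1)×1000 = 3.328 per mil
δ_B = (0.0109384/0.0112370 − 1)×1000 = (0.973427 − 1)×1000 = -26.573 per mil
f_A = (δ_mix − δ_B)/(δ_A − δ_B) = (-10.6 − (-26.573))/(3.328 − (-26.573))
f_A = 15.973 / 29.901 = 0.5342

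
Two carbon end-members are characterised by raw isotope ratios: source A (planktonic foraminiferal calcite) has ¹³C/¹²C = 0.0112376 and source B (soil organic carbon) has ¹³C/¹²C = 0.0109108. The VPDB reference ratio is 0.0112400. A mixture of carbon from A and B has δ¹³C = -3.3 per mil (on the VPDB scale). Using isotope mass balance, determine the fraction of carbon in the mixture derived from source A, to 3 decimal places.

0.894

δ_A = (0.0112376/0.0112400 − 1)×1000 = (0.999786 − 1)×1000 = -0.214 per mil
δ_B = (0.0109108/0.0112400 − 1)×1000 = (0.970712 − 1)×1000 = -29.288 per mil
f_A = (δ_mix − δ_B)/(δ_A − δ_B) = (-3.3 − (-29.288))/(-0.214 − (-29.288))
f_A = 25.988 / 29.075 = 0.8938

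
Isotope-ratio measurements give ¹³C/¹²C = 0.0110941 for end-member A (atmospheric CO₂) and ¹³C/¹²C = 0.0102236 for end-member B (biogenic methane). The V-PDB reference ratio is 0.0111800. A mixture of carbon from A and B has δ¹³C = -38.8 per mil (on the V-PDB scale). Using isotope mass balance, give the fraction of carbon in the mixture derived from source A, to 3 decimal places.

δ_A = (0.0110941/0.0111800 − 1)×1000 = (0.992317 − 1)×1000 = -7.683 per mil
δ_B = (0.0102236/0.0111800 − 1)×1000 = (0.914454 − 1)×1000 = -85.546 per mil
f_A = (δ_mix − δ_B)/(δ_A − δ_B) = (-38.8 − (-85.546))/(-7.683 − (-85.546))
f_A = 46.746 / 77.862 = 0.6004

0.600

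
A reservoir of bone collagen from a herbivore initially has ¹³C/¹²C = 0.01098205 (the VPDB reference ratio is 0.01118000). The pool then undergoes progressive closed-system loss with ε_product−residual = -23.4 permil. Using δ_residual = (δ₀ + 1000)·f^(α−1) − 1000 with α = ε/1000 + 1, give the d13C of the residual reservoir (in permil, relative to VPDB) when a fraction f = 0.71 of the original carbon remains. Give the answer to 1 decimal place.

-9.8 permil

δ₀ = (0.01098205/0.01118000 − 1)×1000 = (0.982294 − 1)×1000 = -17.706 permil
α − 1 = ε/1000 = -0.0234
f^(α−1) = 0.71^(-0.0234) = 1.008046
δ_res = (-17.706 + 1000) × 1.008046 − 1000 = 990.198 − 1000 = -9.80 permil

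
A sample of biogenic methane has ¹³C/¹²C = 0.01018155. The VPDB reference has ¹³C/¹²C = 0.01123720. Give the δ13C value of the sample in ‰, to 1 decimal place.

δ13C = (R_sample / R_standard − 1) × 1000
R_sample / R_standard = 0.01018155 / 0.01123720 = 0.906058
δ13C = (0.906058 − 1) × 1000 = -93.94‰

-93.9‰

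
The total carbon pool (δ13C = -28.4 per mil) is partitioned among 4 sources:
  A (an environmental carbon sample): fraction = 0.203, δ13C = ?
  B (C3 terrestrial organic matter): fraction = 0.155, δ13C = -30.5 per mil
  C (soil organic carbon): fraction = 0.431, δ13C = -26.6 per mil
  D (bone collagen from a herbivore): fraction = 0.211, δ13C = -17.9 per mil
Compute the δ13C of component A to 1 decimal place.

-41.5 per mil

Isotope mass balance: δ_bulk = Σ fᵢ·δᵢ.
-28.4 = 0.203×δ_A + 0.155×(-30.5) + 0.431×(-26.6) + 0.211×(-17.9)
0.203·δ_A = -28.4 − (-19.969) = -8.431
δ_A = -8.431 / 0.203 = -41.53 per mil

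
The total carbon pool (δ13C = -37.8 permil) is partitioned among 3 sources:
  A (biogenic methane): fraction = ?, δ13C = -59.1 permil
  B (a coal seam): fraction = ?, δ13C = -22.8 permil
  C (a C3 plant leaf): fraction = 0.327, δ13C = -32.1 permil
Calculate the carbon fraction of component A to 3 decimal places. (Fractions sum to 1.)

0.329

Let f_A and f_B be the unknown fractions; fractions sum to 1 so f_A + f_B = 0.673.
Mass balance: Σ fᵢ·δᵢ = δ_bulk ⇒ f_A·(-59.1) + f_B·(-22.8) = -37.8 − (-10.497) = -27.303
Substitute f_B = 0.673 − f_A:
f_A·(-59.1 − -22.8) = -27.303 − 0.673×(-22.8) = -11.959
f_A = -11.959 / -36.3 = 0.3294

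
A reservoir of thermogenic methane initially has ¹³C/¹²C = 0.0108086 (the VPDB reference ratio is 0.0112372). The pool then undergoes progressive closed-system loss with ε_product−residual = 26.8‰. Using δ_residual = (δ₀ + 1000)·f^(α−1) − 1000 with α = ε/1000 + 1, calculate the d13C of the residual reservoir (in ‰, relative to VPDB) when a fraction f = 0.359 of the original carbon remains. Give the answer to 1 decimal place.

δ₀ = (0.0108086/0.0112372 − 1)×1000 = (0.961859 − 1)×1000 = -38.141‰
α − 1 = ε/1000 = 0.0268
f^(α−1) = 0.359^(0.0268) = 0.972919
δ_res = (-38.141 + 1000) × 0.972919 − 1000 = 935.810 − 1000 = -64.19‰

-64.2‰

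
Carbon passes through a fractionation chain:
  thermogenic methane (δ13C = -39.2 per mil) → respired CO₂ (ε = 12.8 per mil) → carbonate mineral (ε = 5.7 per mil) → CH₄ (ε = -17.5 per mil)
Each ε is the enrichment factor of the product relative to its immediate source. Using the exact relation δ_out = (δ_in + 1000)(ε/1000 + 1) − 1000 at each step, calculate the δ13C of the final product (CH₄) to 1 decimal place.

step 1: δ = (-39.20 + 1000)·(12.8/1000 + 1) − 1000 = -26.90 per mil
step 2: δ = (-26.90 + 1000)·(5.7/1000 + 1) − 1000 = -21.36 per mil
step 3: δ = (-21.36 + 1000)·(-17.5/1000 + 1) − 1000 = -38.48 per mil

-38.5 per mil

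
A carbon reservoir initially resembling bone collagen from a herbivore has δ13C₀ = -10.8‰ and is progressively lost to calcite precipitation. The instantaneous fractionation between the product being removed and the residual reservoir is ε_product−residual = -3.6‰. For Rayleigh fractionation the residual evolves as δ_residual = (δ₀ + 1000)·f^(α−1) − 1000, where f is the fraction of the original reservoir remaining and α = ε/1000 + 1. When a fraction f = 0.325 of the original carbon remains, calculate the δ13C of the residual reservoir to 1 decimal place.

Rayleigh residual: δ_res = (δ₀ + 1000)·f^(α−1) − 1000
α = ε/1000 + 1 = 0.99640, so α − 1 = -0.00360
f^(α−1) = 0.325^(-0.00360) = 1.004054
δ_res = (-10.8 + 1000) × 1.004054 − 1000 = 993.211 − 1000 = -6.79‰

-6.8‰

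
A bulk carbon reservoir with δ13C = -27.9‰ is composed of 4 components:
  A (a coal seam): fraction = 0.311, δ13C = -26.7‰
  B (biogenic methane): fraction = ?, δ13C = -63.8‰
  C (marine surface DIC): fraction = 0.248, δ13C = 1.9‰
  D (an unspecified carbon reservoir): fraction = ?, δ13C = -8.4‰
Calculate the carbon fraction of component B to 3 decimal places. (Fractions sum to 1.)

0.295

Let f_B and f_D be the unknown fractions; fractions sum to 1 so f_B + f_D = 0.441.
Mass balance: Σ fᵢ·δᵢ = δ_bulk ⇒ f_B·(-63.8) + f_D·(-8.4) = -27.9 − (-7.832) = -20.067
Substitute f_D = 0.441 − f_B:
f_B·(-63.8 − -8.4) = -20.067 − 0.441×(-8.4) = -16.363
f_B = -16.363 / -55.4 = 0.2954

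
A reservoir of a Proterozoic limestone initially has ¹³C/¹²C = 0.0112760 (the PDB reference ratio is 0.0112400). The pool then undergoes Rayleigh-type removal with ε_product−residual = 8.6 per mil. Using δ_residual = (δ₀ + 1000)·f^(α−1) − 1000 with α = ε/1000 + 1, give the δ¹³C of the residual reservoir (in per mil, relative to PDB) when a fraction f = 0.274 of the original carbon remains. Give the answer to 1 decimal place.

-7.9 per mil

δ₀ = (0.0112760/0.0112400 − 1)×1000 = (1.003203 − 1)×1000 = 3.203 per mil
α − 1 = ε/1000 = 0.0086
f^(α−1) = 0.274^(0.0086) = 0.988928
δ_res = (3.203 + 1000) × 0.988928 − 1000 = 992.095 − 1000 = -7.90 per mil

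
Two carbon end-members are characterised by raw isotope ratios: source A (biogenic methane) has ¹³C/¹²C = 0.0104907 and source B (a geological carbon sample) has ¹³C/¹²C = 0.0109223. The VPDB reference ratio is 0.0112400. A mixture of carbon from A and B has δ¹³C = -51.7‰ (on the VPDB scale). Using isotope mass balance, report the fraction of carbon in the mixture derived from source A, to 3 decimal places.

0.610

δ_A = (0.0104907/0.0112400 − 1)×1000 = (0.933336 − 1)×1000 = -66.664‰
δ_B = (0.0109223/0.0112400 − 1)×1000 = (0.971735 − 1)×1000 = -28.265‰
f_A = (δ_mix − δ_B)/(δ_A − δ_B) = (-51.7 − (-28.265))/(-66.664 − (-28.265))
f_A = -23.435 / -38.399 = 0.6103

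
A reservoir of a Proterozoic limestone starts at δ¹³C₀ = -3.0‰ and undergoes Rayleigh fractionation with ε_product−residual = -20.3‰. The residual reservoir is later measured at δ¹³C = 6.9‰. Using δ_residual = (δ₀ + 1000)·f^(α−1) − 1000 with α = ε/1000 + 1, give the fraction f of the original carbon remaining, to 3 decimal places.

α − 1 = ε/1000 = -0.0203
(δ_res + 1000)/(δ₀ + 1000) = (6.9 + 1000)/(-3.0 + 1000) = 1006.9/997.0 = 1.009930
f = 1.009930^(1/-0.0203) = exp(ln(1.009930)/-0.0203) = exp(0.00988/-0.0203)
f = exp(-0.4867) = 0.6146

0.615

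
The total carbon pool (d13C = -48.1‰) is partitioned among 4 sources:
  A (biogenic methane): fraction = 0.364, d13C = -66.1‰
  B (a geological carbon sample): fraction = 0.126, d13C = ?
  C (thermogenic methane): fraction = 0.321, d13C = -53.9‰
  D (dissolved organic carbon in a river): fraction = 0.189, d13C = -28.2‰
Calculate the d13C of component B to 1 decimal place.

-11.2‰

Isotope mass balance: δ_bulk = Σ fᵢ·δᵢ.
-48.1 = 0.364×(-66.1) + 0.126×δ_B + 0.321×(-53.9) + 0.189×(-28.2)
0.126·δ_B = -48.1 − (-46.692) = -1.408
δ_B = -1.408 / 0.126 = -11.17‰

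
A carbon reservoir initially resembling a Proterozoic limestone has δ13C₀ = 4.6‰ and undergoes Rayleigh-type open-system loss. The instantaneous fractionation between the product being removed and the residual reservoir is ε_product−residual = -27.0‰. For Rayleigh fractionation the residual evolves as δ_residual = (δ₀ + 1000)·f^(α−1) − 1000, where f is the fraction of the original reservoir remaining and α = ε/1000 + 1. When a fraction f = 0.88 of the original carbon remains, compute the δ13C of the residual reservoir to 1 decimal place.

Rayleigh residual: δ_res = (δ₀ + 1000)·f^(α−1) − 1000
α = ε/1000 + 1 = 0.97300, so α − 1 = -0.02700
f^(α−1) = 0.88^(-0.02700) = 1.003457
δ_res = (4.6 + 1000) × 1.003457 − 1000 = 1008.073 − 1000 = 8.07‰

8.1‰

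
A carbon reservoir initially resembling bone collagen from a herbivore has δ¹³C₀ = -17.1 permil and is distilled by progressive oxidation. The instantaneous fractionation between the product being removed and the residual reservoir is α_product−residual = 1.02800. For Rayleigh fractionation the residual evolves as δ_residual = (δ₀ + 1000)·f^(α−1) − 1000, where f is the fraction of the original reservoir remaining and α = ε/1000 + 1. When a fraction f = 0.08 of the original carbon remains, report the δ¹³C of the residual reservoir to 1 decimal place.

Rayleigh residual: δ_res = (δ₀ + 1000)·f^(α−1) − 1000
α − 1 = 0.02800
f^(α−1) = 0.08^(0.02800) = 0.931722
δ_res = (-17.1 + 1000) × 0.931722 − 1000 = 915.790 − 1000 = -84.21 permil

-84.2 permil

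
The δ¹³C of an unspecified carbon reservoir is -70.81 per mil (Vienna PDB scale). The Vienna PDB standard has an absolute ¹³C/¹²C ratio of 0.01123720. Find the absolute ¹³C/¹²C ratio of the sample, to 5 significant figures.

R_sample = R_standard × (δ¹³C/1000 + 1)
R_sample = 0.01123720 × (-70.81/1000 + 1) = 0.01123720 × 0.929190
R_sample = 0.0104415

0.010441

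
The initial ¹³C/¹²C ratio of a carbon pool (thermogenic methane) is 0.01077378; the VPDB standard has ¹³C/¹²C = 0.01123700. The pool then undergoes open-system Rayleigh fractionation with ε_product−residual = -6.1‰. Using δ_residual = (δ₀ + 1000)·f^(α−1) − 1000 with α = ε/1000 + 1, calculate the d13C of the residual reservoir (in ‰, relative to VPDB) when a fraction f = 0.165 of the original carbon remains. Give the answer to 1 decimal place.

-30.6‰

δ₀ = (0.01077378/0.01123700 − 1)×1000 = (0.958777 − 1)×1000 = -41.223‰
α − 1 = ε/1000 = -0.0061
f^(α−1) = 0.165^(-0.0061) = 1.011052
δ_res = (-41.223 + 1000) × 1.011052 − 1000 = 969.373 − 1000 = -30.63‰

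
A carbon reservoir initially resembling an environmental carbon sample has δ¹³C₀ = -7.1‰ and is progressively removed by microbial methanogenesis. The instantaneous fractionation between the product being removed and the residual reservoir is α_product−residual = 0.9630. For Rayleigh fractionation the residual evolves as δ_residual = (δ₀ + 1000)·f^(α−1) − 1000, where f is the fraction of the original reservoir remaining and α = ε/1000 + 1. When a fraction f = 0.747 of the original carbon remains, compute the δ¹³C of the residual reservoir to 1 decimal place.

3.7‰

Rayleigh residual: δ_res = (δ₀ + 1000)·f^(α−1) − 1000
α − 1 = -0.03700
f^(α−1) = 0.747^(-0.03700) = 1.010851
δ_res = (-7.1 + 1000) × 1.010851 − 1000 = 1003.674 − 1000 = 3.67‰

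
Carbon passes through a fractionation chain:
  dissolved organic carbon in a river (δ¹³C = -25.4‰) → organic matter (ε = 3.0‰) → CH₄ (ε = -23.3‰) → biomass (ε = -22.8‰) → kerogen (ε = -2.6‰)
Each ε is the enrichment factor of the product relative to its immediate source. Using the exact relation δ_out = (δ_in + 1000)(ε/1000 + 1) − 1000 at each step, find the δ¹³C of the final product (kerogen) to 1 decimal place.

-69.4‰

step 1: δ = (-25.40 + 1000)·(3.0/1000 + 1) − 1000 = -22.48‰
step 2: δ = (-22.48 + 1000)·(-23.3/1000 + 1) − 1000 = -45.25‰
step 3: δ = (-45.25 + 1000)·(-22.8/1000 + 1) − 1000 = -67.02‰
step 4: δ = (-67.02 + 1000)·(-2.6/1000 + 1) − 1000 = -69.45‰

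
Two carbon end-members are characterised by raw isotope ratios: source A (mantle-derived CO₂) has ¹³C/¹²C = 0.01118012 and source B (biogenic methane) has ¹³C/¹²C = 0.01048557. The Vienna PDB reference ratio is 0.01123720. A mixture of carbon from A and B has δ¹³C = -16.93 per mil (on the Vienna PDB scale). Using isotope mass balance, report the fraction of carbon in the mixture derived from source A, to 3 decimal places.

0.808

δ_A = (0.01118012/0.01123720 − 1)×1000 = (0.994920 − 1)×1000 = -5.080 per mil
δ_B = (0.01048557/0.01123720 − 1)×1000 = (0.933112 − 1)×1000 = -66.888 per mil
f_A = (δ_mix − δ_B)/(δ_A − δ_B) = (-16.93 − (-66.888))/(-5.080 − (-66.888))
f_A = 49.958 / 61.808 = 0.8083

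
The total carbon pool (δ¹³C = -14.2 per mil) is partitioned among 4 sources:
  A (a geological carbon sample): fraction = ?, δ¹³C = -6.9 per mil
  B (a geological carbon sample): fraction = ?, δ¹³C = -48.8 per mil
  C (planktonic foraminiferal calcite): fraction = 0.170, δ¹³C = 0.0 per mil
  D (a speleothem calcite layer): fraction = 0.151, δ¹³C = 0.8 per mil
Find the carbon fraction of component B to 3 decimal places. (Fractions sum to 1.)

Let f_B and f_A be the unknown fractions; fractions sum to 1 so f_B + f_A = 0.679.
Mass balance: Σ fᵢ·δᵢ = δ_bulk ⇒ f_B·(-48.8) + f_A·(-6.9) = -14.2 − (0.121) = -14.321
Substitute f_A = 0.679 − f_B:
f_B·(-48.8 − -6.9) = -14.321 − 0.679×(-6.9) = -9.636
f_B = -9.636 / -41.9 = 0.2300

0.230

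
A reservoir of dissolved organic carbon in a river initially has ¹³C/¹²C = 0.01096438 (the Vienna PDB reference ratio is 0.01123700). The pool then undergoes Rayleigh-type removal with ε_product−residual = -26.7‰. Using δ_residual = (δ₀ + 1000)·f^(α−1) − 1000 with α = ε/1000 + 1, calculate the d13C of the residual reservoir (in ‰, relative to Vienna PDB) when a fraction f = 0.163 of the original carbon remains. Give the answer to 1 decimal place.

24.2‰

δ₀ = (0.01096438/0.01123700 − 1)×1000 = (0.975739 − 1)×1000 = -24.261‰
α − 1 = ε/1000 = -0.0267
f^(α−1) = 0.163^(-0.0267) = 1.049626
δ_res = (-24.261 + 1000) × 1.049626 − 1000 = 1024.161 − 1000 = 24.16‰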